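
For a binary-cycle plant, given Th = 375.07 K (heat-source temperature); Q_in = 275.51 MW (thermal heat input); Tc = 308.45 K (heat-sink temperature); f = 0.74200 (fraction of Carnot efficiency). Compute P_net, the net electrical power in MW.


Step 1: eta = (1 - Tc/Th)*f = (1 - 308.45/375.07)*0.742 = 0.1317942
Step 2: P_net = eta * Q_in = 0.1317942 * 275.51 = 36.311 MW
P_net = 36.311 MW


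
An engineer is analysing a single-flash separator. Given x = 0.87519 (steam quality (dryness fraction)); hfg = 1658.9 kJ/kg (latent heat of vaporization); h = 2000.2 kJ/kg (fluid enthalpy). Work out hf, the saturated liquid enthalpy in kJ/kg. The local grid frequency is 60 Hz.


hf = h - x * hfg
hf = 2000.2 - 0.87519 * 1658.9
hf = 548.35 kJ/kg


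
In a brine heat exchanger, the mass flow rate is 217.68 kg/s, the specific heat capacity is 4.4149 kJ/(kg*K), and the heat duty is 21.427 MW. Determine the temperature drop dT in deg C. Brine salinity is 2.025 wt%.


dT = Q * 1000 / (mdot * cp)
dT = 21.427 * 1000 / (217.68 * 4.4149)
dT = 22.29574 K
Convert (temperature difference, 1 K = 1 deg C): 22.29574 K = 22.29574 deg C
dT = 22.296 deg C


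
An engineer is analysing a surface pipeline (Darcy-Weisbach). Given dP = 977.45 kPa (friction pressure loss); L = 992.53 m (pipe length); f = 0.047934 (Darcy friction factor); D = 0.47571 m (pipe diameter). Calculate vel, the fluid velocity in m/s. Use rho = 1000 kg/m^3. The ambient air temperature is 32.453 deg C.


vel = sqrt(dP*1000*2*D / (f*L*rho))
vel = sqrt(977.45*1000*2*0.47571 / (0.047934*992.53*1000))
vel = 4.4212 m/s


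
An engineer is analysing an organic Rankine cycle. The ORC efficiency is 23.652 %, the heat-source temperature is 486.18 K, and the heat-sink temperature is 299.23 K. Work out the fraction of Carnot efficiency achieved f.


f = (eta_orc/100) / (1 - Tc/Th)
f = (23.652/100) / (1 - 299.23/486.18)
f = 0.61509


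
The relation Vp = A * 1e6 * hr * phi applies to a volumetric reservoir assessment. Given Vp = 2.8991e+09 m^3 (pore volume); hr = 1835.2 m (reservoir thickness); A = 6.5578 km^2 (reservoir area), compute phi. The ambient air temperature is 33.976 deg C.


phi = Vp / (A * 1e6 * hr)
phi = 2.8991e+09 / (6.5578 * 1e6 * 1835.2)
phi = 0.24089


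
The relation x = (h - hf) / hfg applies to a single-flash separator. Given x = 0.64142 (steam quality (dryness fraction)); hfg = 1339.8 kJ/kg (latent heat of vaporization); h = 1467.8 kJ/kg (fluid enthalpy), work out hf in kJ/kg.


hf = h - x * hfg
hf = 1467.8 - 0.64142 * 1339.8
hf = 608.43 kJ/kg


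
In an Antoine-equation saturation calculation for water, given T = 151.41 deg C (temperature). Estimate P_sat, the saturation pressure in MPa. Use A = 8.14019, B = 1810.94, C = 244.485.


P_sat = 10^(A - B/(C + T)) / 760 * 0.101325
P_sat = 10^(8.14019 - 1810.94/(244.485 + 151.41)) / 760 * 0.101325
P_sat = 0.49068 MPa


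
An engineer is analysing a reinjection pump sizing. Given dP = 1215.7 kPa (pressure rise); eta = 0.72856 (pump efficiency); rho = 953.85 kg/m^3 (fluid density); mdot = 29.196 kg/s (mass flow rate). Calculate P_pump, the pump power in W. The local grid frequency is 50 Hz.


P_pump = mdot * dP / (rho * eta)
P_pump = 29.196 * 1215.7 / (953.85 * 0.72856)
P_pump = 51.07453 kW
Convert: 51.07453 kW * 1000.0 = 51075 W
P_pump = 51075 W


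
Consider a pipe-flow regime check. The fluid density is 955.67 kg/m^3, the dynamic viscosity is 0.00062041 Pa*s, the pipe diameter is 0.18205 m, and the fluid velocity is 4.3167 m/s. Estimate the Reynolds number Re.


Re = rho * vel * D / mu
Re = 955.67 * 4.3167 * 0.18205 / 0.00062041
Re = 1.2105e+06


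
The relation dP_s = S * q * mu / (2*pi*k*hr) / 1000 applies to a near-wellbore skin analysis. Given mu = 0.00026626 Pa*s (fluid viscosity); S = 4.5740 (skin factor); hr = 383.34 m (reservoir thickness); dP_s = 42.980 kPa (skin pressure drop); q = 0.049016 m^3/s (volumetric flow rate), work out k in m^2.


k = S*q*mu / (2*pi*dP_s*1000*hr)
k = 4.5740*0.049016*0.00026626 / (2*pi*42.980*1000*383.34)
k = 5.7665e-13 m^2


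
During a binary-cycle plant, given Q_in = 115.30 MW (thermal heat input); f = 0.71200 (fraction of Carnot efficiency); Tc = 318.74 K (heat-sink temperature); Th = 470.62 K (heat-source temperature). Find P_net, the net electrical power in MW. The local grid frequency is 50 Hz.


Step 1: eta = (1 - Tc/Th)*f = (1 - 318.74/470.62)*0.712 = 0.2297789
Step 2: P_net = eta * Q_in = 0.2297789 * 115.3 = 26.494 MW
P_net = 26.494 MW


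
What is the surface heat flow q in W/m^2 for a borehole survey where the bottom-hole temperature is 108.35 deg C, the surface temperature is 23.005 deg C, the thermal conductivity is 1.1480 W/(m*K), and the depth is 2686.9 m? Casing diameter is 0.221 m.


Step 1: grad = (T_d - T_surf)/d * 1000 = (108.35 - 23.005)/2686.9 * 1000 = 31.76337 deg C/km
Step 2: q = k * grad / 1000 = 1.148 * 31.76337 / 1000 = 0.036464 W/m^2
q = 0.036464 W/m^2


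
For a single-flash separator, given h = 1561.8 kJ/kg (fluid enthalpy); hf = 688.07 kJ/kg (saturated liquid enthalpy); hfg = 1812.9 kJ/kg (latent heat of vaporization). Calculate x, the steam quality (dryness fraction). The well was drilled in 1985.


x = (h - hf) / hfg
x = (1561.8 - 688.07) / 1812.9
x = 0.48195


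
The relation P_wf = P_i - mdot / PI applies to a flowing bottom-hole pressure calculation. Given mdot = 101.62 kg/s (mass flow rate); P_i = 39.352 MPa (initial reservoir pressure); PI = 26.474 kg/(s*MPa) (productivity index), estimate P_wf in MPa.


P_wf = P_i - mdot / PI
P_wf = 39.352 - 101.62 / 26.474
P_wf = 35.514 MPa


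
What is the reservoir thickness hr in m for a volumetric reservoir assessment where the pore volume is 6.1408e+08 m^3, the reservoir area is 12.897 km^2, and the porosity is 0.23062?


hr = Vp / (A * 1e6 * phi)
hr = 6.1408e+08 / (12.897 * 1e6 * 0.23062)
hr = 206.46 m


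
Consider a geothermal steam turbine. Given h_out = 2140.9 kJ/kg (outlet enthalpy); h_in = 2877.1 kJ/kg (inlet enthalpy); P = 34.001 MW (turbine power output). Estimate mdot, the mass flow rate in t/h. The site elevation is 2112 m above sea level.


mdot = P * 1000 / (h_in - h_out)
mdot = 34.001 * 1000 / (2877.1 - 2140.9)
mdot = 46.18446 kg/s
Convert: 46.18446 kg/s * 3.6 = 166.26 t/h
mdot = 166.26 t/h


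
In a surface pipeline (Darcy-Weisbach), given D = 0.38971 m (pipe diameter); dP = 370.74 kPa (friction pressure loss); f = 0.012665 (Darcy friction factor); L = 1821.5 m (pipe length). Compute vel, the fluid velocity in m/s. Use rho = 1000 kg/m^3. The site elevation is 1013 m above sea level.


vel = sqrt(dP*1000*2*D / (f*L*rho))
vel = sqrt(370.74*1000*2*0.38971 / (0.012665*1821.5*1000))
vel = 3.5392 m/s


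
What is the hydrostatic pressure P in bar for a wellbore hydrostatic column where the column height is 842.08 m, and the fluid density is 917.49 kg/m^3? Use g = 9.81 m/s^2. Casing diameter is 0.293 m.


P = rho * g * h / 1e6
P = 917.49 * 9.81 * 842.08 / 1e6
P = 7.579206 MPa
Convert: 7.579206 MPa * 10.0 = 75.792 bar
P = 75.792 bar


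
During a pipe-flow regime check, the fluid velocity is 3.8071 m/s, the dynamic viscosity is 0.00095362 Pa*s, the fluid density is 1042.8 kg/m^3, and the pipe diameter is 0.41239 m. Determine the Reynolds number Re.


Re = rho * vel * D / mu
Re = 1042.8 * 3.8071 * 0.41239 / 0.00095362
Re = 1.7168e+06


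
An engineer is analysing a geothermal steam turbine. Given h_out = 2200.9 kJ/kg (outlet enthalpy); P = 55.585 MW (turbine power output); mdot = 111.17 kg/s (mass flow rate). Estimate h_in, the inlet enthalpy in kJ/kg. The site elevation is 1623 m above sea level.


h_in = h_out + P * 1000 / mdot
h_in = 2200.9 + 55.585 * 1000 / 111.17
h_in = 2700.9 kJ/kg


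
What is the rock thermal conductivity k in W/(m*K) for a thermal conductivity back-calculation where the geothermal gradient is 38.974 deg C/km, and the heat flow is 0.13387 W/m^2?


k = q / (grad / 1000)
k = 0.13387 / (38.974 / 1000)
k = 3.4349 W/(m*K)


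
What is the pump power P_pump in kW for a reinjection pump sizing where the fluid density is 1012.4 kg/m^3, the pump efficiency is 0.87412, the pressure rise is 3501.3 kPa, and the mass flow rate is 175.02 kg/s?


P_pump = mdot * dP / (rho * eta)
P_pump = 175.02 * 3501.3 / (1012.4 * 0.87412)
P_pump = 692.46 kW


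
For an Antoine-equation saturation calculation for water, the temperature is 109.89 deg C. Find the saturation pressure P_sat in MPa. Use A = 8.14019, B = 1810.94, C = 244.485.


P_sat = 10^(A - B/(C + T)) / 760 * 0.101325
P_sat = 10^(8.14019 - 1810.94/(244.485 + 109.89)) / 760 * 0.101325
P_sat = 0.14284 MPa


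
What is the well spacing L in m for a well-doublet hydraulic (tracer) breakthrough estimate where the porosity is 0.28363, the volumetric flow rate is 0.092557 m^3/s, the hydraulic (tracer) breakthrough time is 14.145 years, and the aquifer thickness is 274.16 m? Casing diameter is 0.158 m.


L = sqrt(t_bt*365.25*86400*3*Qv / (pi*hr*phi))
L = sqrt(14.145*365.25*86400*3*0.092557 / (pi*274.16*0.28363))
L = 712.30 m


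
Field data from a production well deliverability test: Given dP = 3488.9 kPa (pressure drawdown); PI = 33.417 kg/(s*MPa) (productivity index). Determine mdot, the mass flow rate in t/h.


mdot = PI * dP / 1000
mdot = 33.417 * 3488.9 / 1000
mdot = 116.5886 kg/s
Convert: 116.5886 kg/s * 3.6 = 419.72 t/h
mdot = 419.72 t/h


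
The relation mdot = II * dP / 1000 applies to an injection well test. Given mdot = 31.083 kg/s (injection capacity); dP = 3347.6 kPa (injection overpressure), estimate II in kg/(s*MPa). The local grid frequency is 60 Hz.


II = mdot * 1000 / dP
II = 31.083 * 1000 / 3347.6
II = 9.2852 kg/(s*MPa)


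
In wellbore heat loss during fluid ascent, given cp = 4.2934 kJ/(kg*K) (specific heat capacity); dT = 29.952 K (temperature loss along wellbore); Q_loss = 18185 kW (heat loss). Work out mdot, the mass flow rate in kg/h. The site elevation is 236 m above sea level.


mdot = Q_loss / (cp * dT)
mdot = 18185 / (4.2934 * 29.952)
mdot = 141.4120 kg/s
Convert: 141.4120 kg/s * 3600.0 = 5.0908e+05 kg/h
mdot = 5.0908e+05 kg/h


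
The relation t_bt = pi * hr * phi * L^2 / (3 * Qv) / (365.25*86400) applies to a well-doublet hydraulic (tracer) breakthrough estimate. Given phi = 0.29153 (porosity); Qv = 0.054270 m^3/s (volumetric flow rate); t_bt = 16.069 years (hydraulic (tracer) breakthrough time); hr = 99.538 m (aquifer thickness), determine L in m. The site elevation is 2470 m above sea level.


L = sqrt(t_bt*365.25*86400*3*Qv / (pi*hr*phi))
L = sqrt(16.069*365.25*86400*3*0.054270 / (pi*99.538*0.29153))
L = 951.65 m


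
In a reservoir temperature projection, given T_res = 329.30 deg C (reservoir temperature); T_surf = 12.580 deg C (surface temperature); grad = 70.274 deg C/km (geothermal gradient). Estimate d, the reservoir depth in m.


d = (T_res - T_surf) / grad * 1000
d = (329.30 - 12.580) / 70.274 * 1000
d = 4506.9 m


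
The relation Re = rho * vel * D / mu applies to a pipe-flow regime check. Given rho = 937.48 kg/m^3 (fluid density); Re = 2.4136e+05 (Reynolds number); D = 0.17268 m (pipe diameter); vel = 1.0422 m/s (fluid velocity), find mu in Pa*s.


mu = rho * vel * D / Re
mu = 937.48 * 1.0422 * 0.17268 / 2.4136e+05
mu = 0.00069902 Pa*s


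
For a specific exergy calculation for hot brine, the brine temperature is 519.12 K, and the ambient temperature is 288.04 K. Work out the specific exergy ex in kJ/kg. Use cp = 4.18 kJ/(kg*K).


ex = cp * ((T_b - T_0) - T_0 * ln(T_b/T_0))
ex = 4.18 * ((519.12 - 288.04) - 288.04 * ln(519.12/288.04))
ex = 256.71 kJ/kg


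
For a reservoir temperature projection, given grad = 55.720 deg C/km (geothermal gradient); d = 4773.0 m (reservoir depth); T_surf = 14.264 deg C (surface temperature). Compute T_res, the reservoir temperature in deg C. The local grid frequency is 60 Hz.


T_res = T_surf + grad * d / 1000
T_res = 14.264 + 55.720 * 4773.0 / 1000
T_res = 280.22 deg C


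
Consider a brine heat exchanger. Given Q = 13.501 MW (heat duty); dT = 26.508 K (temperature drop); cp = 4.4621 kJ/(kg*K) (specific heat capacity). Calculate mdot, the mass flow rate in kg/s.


mdot = Q * 1000 / (cp * dT)
mdot = 13.501 * 1000 / (4.4621 * 26.508)
mdot = 114.14 kg/s


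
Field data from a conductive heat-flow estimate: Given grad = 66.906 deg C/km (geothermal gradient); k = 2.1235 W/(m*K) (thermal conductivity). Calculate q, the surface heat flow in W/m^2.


q = k * grad / 1000
q = 2.1235 * 66.906 / 1000
q = 0.14207 W/m^2


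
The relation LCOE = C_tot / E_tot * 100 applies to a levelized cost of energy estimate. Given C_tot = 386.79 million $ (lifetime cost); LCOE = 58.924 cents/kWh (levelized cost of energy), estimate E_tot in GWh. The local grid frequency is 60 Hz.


E_tot = C_tot / LCOE * 100
E_tot = 386.79 / 58.924 * 100
E_tot = 656.42 GWh


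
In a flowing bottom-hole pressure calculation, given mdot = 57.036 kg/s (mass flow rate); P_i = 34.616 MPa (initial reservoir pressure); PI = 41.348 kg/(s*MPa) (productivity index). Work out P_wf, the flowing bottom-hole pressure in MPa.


P_wf = P_i - mdot / PI
P_wf = 34.616 - 57.036 / 41.348
P_wf = 33.237 MPa


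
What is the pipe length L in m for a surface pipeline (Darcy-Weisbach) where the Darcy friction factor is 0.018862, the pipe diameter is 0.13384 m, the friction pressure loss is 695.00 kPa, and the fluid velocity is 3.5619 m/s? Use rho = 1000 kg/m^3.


L = dP*1000*D / (f*rho*vel^2/2)
L = 695.00*1000*0.13384 / (0.018862*1000*3.5619^2/2)
L = 777.41 m


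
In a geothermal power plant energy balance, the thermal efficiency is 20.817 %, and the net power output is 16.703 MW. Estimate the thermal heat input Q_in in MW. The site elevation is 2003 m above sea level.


Q_in = W_net / (eta / 100)
Q_in = 16.703 / (20.817 / 100)
Q_in = 80.237 MW


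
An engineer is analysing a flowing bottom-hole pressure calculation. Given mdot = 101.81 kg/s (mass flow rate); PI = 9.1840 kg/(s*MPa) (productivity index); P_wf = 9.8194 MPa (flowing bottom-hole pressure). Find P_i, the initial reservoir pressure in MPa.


P_i = P_wf + mdot / PI
P_i = 9.8194 + 101.81 / 9.1840
P_i = 20.905 MPa


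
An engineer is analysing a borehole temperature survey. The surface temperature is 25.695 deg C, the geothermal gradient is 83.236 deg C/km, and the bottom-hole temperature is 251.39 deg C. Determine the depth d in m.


d = (T_d - T_surf) / grad * 1000
d = (251.39 - 25.695) / 83.236 * 1000
d = 2711.5 m


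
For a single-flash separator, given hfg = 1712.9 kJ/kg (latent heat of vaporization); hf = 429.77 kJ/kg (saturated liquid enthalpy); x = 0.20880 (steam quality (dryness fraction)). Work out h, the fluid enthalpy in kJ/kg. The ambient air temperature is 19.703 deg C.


h = hf + x * hfg
h = 429.77 + 0.20880 * 1712.9
h = 787.42 kJ/kg


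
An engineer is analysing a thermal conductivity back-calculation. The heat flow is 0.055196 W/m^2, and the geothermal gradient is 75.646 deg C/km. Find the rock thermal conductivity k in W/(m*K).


k = q / (grad / 1000)
k = 0.055196 / (75.646 / 1000)
k = 0.72966 W/(m*K)


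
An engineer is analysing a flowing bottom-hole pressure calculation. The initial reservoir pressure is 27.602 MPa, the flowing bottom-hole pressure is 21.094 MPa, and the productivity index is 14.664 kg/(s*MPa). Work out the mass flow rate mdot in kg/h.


mdot = (P_i - P_wf) * PI
mdot = (27.602 - 21.094) * 14.664
mdot = 95.43331 kg/s
Convert: 95.43331 kg/s * 3600.0 = 3.4356e+05 kg/h
mdot = 3.4356e+05 kg/h


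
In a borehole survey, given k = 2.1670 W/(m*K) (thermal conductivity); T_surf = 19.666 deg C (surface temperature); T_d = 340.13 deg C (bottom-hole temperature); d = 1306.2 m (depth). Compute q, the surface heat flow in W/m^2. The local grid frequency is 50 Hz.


Step 1: grad = (T_d - T_surf)/d * 1000 = (340.13 - 19.666)/1306.2 * 1000 = 245.3407 deg C/km
Step 2: q = k * grad / 1000 = 2.167 * 245.3407 / 1000 = 0.53165 W/m^2
q = 0.53165 W/m^2


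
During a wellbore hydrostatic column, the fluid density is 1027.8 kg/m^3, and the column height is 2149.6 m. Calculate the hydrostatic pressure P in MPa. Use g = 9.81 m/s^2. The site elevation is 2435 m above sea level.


P = rho * g * h / 1e6
P = 1027.8 * 9.81 * 2149.6 / 1e6
P = 21.674 MPa


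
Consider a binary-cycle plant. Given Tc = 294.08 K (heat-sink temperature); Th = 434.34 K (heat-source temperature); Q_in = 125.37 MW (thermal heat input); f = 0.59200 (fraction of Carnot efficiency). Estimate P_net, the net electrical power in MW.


Step 1: eta = (1 - Tc/Th)*f = (1 - 294.08/434.34)*0.592 = 0.1911726
Step 2: P_net = eta * Q_in = 0.1911726 * 125.37 = 23.967 MW
P_net = 23.967 MW


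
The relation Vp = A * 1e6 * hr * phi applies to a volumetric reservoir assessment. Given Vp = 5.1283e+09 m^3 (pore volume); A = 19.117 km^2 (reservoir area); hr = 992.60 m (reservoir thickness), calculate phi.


phi = Vp / (A * 1e6 * hr)
phi = 5.1283e+09 / (19.117 * 1e6 * 992.60)
phi = 0.27026


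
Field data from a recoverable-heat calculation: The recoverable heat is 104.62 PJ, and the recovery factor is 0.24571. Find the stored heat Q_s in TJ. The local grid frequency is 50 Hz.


Q_s = Q_rec / RF
Q_s = 104.62 / 0.24571
Q_s = 425.7865 PJ
Convert: 425.7865 PJ * 1000.0 = 4.2579e+05 TJ
Q_s = 4.2579e+05 TJ


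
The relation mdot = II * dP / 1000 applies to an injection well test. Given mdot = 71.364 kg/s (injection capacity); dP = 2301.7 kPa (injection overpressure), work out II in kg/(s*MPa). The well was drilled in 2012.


II = mdot * 1000 / dP
II = 71.364 * 1000 / 2301.7
II = 31.005 kg/(s*MPa)


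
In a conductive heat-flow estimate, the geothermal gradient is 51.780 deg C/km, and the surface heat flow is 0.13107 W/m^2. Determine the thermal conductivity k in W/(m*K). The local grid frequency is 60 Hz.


k = q * 1000 / grad
k = 0.13107 * 1000 / 51.780
k = 2.5313 W/(m*K)


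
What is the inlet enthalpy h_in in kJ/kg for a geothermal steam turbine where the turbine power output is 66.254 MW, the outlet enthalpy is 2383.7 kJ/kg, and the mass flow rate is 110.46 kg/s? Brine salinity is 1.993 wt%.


h_in = h_out + P * 1000 / mdot
h_in = 2383.7 + 66.254 * 1000 / 110.46
h_in = 2983.5 kJ/kg


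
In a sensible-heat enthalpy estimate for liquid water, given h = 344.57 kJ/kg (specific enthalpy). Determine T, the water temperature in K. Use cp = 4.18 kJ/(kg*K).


T = h / cp
T = 344.57 / 4.18
T = 82.43301 deg C
Convert to K: 82.43301 + 273.15 = 355.58 K
T = 355.58 K


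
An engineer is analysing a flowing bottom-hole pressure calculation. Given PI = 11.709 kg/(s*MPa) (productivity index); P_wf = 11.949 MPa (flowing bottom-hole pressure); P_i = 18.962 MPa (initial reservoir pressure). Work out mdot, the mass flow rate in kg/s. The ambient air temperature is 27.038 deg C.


mdot = (P_i - P_wf) * PI
mdot = (18.962 - 11.949) * 11.709
mdot = 82.115 kg/s


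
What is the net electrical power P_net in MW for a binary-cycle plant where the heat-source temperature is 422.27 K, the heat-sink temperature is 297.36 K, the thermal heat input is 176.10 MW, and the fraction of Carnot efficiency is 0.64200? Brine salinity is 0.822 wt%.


Step 1: eta = (1 - Tc/Th)*f = (1 - 297.36/422.27)*0.642 = 0.1899075
Step 2: P_net = eta * Q_in = 0.1899075 * 176.1 = 33.443 MW
P_net = 33.443 MW


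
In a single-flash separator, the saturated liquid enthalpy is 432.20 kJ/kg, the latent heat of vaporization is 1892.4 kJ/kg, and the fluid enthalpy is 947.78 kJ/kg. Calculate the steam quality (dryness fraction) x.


x = (h - hf) / hfg
x = (947.78 - 432.20) / 1892.4
x = 0.27245


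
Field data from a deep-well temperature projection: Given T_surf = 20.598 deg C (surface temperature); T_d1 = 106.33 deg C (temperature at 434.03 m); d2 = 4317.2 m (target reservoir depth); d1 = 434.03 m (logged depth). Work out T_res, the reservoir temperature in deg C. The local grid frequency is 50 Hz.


Step 1: grad = (T_d1 - T_surf)/d1 * 1000 = (106.33 - 20.598)/434.03 * 1000 = 197.5255 deg C/km
Step 2: T_res = T_surf + grad*d2/1000 = 20.598 + 197.5255*4317.2/1000 = 873.36 deg C
T_res = 873.36 deg C


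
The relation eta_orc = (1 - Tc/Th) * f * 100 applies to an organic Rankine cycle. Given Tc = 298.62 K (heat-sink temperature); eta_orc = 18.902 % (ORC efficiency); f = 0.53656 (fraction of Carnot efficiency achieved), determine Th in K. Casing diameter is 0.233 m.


Th = Tc / (1 - (eta_orc/100)/f)
Th = 298.62 / (1 - (18.902/100)/0.53656)
Th = 461.03 K


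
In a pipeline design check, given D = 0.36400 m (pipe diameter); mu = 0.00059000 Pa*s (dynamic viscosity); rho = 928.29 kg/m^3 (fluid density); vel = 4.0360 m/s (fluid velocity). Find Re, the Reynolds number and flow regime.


Step 1: Re = rho*vel*D/mu = 928.29*4.036*0.364/0.00059 = 2.3114e+06
Step 2: Re = 2.3114e+06 > 4000, so flow is turbulent.
Re = 2.3114e+06 (turbulent)


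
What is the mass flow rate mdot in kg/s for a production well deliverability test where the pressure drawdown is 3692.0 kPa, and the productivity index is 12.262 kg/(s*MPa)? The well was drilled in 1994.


mdot = PI * dP / 1000
mdot = 12.262 * 3692.0 / 1000
mdot = 45.271 kg/s


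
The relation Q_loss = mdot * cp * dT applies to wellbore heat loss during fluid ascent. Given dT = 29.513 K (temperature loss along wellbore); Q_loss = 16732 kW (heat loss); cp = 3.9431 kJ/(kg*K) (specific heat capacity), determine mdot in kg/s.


mdot = Q_loss / (cp * dT)
mdot = 16732 / (3.9431 * 29.513)
mdot = 143.78 kg/s


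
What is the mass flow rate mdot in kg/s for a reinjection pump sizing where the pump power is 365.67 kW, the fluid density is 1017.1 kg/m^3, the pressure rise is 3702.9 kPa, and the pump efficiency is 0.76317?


mdot = P_pump * rho * eta / dP
mdot = 365.67 * 1017.1 * 0.76317 / 3702.9
mdot = 76.654 kg/s


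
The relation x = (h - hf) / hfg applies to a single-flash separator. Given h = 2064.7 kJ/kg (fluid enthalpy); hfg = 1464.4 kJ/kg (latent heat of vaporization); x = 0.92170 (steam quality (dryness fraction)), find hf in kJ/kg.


hf = h - x * hfg
hf = 2064.7 - 0.92170 * 1464.4
hf = 714.96 kJ/kg


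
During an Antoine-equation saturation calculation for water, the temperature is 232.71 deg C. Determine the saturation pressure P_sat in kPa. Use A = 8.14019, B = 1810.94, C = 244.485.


P_sat = 10^(A - B/(C + T)) / 760 * 0.101325
P_sat = 10^(8.14019 - 1810.94/(244.485 + 232.71)) / 760 * 0.101325
P_sat = 2.952055 MPa
Convert: 2.952055 MPa * 1000.0 = 2952.1 kPa
P_sat = 2952.1 kPa


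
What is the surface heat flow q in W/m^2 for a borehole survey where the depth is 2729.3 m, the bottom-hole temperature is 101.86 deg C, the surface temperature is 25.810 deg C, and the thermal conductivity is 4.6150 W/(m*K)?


Step 1: grad = (T_d - T_surf)/d * 1000 = (101.86 - 25.81)/2729.3 * 1000 = 27.86429 deg C/km
Step 2: q = k * grad / 1000 = 4.615 * 27.86429 / 1000 = 0.12859 W/m^2
q = 0.12859 W/m^2


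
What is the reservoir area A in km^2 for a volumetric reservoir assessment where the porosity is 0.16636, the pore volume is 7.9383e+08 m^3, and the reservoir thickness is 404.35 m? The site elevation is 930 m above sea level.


A = Vp / (1e6 * hr * phi)
A = 7.9383e+08 / (1e6 * 404.35 * 0.16636)
A = 11.801 km^2


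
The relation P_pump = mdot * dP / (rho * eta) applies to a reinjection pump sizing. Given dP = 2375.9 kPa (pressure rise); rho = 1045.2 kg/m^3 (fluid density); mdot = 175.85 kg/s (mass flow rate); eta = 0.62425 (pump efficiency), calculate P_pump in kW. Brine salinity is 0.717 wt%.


P_pump = mdot * dP / (rho * eta)
P_pump = 175.85 * 2375.9 / (1045.2 * 0.62425)
P_pump = 640.34 kW


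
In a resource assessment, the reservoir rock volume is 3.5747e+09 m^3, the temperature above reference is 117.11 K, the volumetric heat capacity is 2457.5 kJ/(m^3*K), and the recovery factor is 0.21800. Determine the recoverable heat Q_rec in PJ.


Step 1: Q_s = Vr*rhoc*dT/1e12 = 3.5747e+09*2457.5*117.11/1e12 = 1028.791 PJ
Step 2: Q_rec = Q_s * RF = 1028.791 * 0.218 = 224.28 PJ
Q_rec = 224.28 PJ


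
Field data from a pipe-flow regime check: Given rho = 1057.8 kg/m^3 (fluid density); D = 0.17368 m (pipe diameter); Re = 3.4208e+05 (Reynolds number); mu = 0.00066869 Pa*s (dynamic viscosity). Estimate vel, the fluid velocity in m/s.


vel = Re * mu / (rho * D)
vel = 3.4208e+05 * 0.00066869 / (1057.8 * 0.17368)
vel = 1.2451 m/s


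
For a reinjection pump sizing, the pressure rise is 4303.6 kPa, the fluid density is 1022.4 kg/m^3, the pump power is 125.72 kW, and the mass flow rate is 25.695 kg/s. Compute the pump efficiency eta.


eta = mdot * dP / (rho * P_pump)
eta = 25.695 * 4303.6 / (1022.4 * 125.72)
eta = 0.86031


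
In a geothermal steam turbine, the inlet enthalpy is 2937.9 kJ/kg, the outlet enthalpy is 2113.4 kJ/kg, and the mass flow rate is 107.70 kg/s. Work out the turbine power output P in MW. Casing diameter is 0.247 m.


P = mdot * (h_in - h_out) / 1000
P = 107.70 * (2937.9 - 2113.4) / 1000
P = 88.799 MW


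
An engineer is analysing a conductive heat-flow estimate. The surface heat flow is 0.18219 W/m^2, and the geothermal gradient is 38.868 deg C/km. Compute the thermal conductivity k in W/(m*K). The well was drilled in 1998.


k = q * 1000 / grad
k = 0.18219 * 1000 / 38.868
k = 4.6874 W/(m*K)


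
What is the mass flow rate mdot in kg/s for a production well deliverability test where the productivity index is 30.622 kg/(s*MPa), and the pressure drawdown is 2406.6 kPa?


mdot = PI * dP / 1000
mdot = 30.622 * 2406.6 / 1000
mdot = 73.695 kg/s


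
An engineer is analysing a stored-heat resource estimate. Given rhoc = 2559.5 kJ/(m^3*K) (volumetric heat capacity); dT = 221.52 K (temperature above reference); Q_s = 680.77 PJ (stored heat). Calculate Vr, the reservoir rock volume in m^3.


Vr = Q_s * 1e12 / (rhoc * dT)
Vr = 680.77 * 1e12 / (2559.5 * 221.52)
Vr = 1.2007e+09 m^3


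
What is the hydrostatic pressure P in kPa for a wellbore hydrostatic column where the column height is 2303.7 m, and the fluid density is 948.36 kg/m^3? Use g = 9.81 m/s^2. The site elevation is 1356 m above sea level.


P = rho * g * h / 1e6
P = 948.36 * 9.81 * 2303.7 / 1e6
P = 21.43227 MPa
Convert: 21.43227 MPa * 1000.0 = 21432 kPa
P = 21432 kPa


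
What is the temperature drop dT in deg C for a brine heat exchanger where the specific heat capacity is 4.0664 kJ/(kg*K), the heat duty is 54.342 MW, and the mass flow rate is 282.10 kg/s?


dT = Q * 1000 / (mdot * cp)
dT = 54.342 * 1000 / (282.10 * 4.0664)
dT = 47.37208 K
Convert (temperature difference, 1 K = 1 deg C): 47.37208 K = 47.37208 deg C
dT = 47.372 deg C


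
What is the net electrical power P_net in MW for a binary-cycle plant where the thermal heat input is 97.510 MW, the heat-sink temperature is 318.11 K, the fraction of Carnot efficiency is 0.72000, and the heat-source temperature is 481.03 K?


Step 1: eta = (1 - Tc/Th)*f = (1 - 318.11/481.03)*0.72 = 0.2438567
Step 2: P_net = eta * Q_in = 0.2438567 * 97.51 = 23.778 MW
P_net = 23.778 MW


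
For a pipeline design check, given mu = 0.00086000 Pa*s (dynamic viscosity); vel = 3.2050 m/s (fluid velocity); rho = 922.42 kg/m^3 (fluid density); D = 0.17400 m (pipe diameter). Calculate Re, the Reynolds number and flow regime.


Step 1: Re = rho*vel*D/mu = 922.42*3.205*0.174/0.00086 = 5.9815e+05
Step 2: Re = 5.9815e+05 > 4000, so flow is turbulent.
Re = 5.9815e+05 (turbulent)


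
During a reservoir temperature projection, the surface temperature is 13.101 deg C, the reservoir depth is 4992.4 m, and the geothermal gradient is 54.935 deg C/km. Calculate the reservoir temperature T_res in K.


T_res = T_surf + grad * d / 1000
T_res = 13.101 + 54.935 * 4992.4 / 1000
T_res = 287.3585 deg C
Convert to K: 287.3585 + 273.15 = 560.51 K
T_res = 560.51 K


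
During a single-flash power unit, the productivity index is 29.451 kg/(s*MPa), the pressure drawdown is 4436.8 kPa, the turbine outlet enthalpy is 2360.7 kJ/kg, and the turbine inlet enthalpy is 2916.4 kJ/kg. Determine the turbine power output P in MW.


Step 1: mdot = PI * dP / 1000 = 29.451 * 4436.8 / 1000 = 130.6682 kg/s
Step 2: P = mdot*(h_in - h_out)/1000 = 130.6682*(2916.4 - 2360.7)/1000 = 72.612 MW
P = 72.612 MW


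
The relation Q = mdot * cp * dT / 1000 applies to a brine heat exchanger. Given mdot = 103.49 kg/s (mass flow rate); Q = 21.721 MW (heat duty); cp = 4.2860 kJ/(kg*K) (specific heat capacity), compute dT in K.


dT = Q * 1000 / (mdot * cp)
dT = 21.721 * 1000 / (103.49 * 4.2860)
dT = 48.970 K


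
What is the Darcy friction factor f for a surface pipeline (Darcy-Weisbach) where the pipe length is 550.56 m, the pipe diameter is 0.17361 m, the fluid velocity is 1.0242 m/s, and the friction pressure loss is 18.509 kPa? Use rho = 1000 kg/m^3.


f = dP*1000 / ((L/D)*(rho*vel^2/2))
f = 18.509*1000 / ((550.56/0.17361)*(1000*1.0242^2/2))
f = 0.011128


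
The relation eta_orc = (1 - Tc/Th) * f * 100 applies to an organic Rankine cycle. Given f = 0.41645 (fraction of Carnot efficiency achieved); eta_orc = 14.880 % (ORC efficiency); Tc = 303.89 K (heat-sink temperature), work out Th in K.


Th = Tc / (1 - (eta_orc/100)/f)
Th = 303.89 / (1 - (14.880/100)/0.41645)
Th = 472.84 K


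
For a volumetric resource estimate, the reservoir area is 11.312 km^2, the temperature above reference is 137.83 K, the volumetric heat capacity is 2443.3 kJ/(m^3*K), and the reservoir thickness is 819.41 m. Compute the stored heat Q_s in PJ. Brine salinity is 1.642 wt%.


Step 1: Vr = A*1e6*hr = 11.312*1e6*819.41 = 9.269166e+09 m^3
Step 2: Q_s = Vr*rhoc*dT/1e12 = 9.269166e+09*2443.3*137.83/1e12 = 3121.5 PJ
Q_s = 3121.5 PJ


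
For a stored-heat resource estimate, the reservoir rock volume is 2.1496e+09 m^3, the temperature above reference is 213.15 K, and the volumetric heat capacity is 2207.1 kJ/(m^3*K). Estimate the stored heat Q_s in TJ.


Q_s = Vr * rhoc * dT / 1e12
Q_s = 2.1496e+09 * 2207.1 * 213.15 / 1e12
Q_s = 1011.265 PJ
Convert: 1011.265 PJ * 1000.0 = 1.0113e+06 TJ
Q_s = 1.0113e+06 TJ


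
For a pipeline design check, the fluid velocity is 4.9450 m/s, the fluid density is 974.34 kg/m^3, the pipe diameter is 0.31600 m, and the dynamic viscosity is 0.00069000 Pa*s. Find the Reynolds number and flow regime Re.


Step 1: Re = rho*vel*D/mu = 974.34*4.945*0.316/0.00069 = 2.2066e+06
Step 2: Re = 2.2066e+06 > 4000, so flow is turbulent.
Re = 2.2066e+06 (turbulent)


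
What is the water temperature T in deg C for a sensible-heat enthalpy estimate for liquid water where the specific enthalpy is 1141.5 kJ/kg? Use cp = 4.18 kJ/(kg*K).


T = h / cp
T = 1141.5 / 4.18
T = 273.09 deg C


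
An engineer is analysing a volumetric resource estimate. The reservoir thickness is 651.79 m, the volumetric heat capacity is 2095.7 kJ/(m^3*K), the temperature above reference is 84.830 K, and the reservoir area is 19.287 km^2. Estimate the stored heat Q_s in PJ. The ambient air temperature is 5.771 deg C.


Step 1: Vr = A*1e6*hr = 19.287*1e6*651.79 = 1.257107e+10 m^3
Step 2: Q_s = Vr*rhoc*dT/1e12 = 1.257107e+10*2095.7*84.83/1e12 = 2234.9 PJ
Q_s = 2234.9 PJ


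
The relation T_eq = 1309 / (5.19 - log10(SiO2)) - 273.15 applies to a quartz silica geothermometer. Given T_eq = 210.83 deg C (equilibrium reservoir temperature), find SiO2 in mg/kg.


SiO2 = 10^(5.19 - 1309/(T_eq + 273.15))
SiO2 = 10^(5.19 - 1309/(210.83 + 273.15))
SiO2 = 305.73 mg/kg


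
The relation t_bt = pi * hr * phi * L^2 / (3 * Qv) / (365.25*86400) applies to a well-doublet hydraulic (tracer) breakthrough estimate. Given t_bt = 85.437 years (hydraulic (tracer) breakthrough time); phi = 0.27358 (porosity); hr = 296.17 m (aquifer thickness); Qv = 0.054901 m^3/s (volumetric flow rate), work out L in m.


L = sqrt(t_bt*365.25*86400*3*Qv / (pi*hr*phi))
L = sqrt(85.437*365.25*86400*3*0.054901 / (pi*296.17*0.27358))
L = 1320.8 m


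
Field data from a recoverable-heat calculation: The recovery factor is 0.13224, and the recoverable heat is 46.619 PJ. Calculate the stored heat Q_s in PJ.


Q_s = Q_rec / RF
Q_s = 46.619 / 0.13224
Q_s = 352.53 PJ


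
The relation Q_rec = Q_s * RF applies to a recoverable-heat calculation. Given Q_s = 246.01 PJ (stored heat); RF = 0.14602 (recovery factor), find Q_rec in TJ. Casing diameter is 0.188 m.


Q_rec = Q_s * RF
Q_rec = 246.01 * 0.14602
Q_rec = 35.92238 PJ
Convert: 35.92238 PJ * 1000.0 = 35922 TJ
Q_rec = 35922 TJ


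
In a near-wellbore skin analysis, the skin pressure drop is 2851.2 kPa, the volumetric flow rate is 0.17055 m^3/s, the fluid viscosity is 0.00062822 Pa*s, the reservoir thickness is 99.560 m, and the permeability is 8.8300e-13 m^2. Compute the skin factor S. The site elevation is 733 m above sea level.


S = dP_s * 1000 * 2*pi*k*hr / (q*mu)
S = 2851.2 * 1000 * 2*pi*8.8300e-13*99.560 / (0.17055*0.00062822)
S = 14.699


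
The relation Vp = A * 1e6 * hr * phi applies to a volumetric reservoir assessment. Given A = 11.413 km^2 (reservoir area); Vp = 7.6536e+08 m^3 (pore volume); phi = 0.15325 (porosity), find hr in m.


hr = Vp / (A * 1e6 * phi)
hr = 7.6536e+08 / (11.413 * 1e6 * 0.15325)
hr = 437.59 m


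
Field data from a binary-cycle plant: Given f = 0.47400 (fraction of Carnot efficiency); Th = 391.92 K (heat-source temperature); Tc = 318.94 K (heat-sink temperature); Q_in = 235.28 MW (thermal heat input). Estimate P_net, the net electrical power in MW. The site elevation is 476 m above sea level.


Step 1: eta = (1 - Tc/Th)*f = (1 - 318.94/391.92)*0.474 = 0.08826424
Step 2: P_net = eta * Q_in = 0.08826424 * 235.28 = 20.767 MW
P_net = 20.767 MW


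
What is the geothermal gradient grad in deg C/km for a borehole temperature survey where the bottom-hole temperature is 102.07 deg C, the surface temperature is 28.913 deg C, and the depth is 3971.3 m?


grad = (T_d - T_surf) / d * 1000
grad = (102.07 - 28.913) / 3971.3 * 1000
grad = 18.421 deg C/km


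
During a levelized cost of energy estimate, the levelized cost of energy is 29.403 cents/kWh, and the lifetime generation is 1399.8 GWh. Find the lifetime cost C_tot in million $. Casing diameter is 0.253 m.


C_tot = LCOE / 100 * E_tot
C_tot = 29.403 / 100 * 1399.8
C_tot = 411.58 million $


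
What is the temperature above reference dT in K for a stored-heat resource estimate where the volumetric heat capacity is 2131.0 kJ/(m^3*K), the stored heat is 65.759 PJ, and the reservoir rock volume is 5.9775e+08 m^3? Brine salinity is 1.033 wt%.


dT = Q_s * 1e12 / (Vr * rhoc)
dT = 65.759 * 1e12 / (5.9775e+08 * 2131.0)
dT = 51.624 K


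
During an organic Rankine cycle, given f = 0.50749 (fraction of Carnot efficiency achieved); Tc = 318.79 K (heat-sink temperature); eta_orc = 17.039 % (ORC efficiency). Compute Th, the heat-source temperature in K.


Th = Tc / (1 - (eta_orc/100)/f)
Th = 318.79 / (1 - (17.039/100)/0.50749)
Th = 479.93 K


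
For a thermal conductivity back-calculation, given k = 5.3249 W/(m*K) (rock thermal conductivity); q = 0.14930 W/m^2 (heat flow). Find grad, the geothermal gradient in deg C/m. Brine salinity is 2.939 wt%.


grad = q / k * 1000
grad = 0.14930 / 5.3249 * 1000
grad = 28.03809 deg C/km
Convert: 28.03809 deg C/km * 0.001 = 0.028038 deg C/m
grad = 0.028038 deg C/m


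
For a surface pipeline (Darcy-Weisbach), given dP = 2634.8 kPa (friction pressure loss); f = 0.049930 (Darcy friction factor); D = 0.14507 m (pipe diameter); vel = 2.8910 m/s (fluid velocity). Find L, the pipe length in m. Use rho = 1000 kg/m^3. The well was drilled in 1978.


L = dP*1000*D / (f*rho*vel^2/2)
L = 2634.8*1000*0.14507 / (0.049930*1000*2.8910^2/2)
L = 1831.9 m


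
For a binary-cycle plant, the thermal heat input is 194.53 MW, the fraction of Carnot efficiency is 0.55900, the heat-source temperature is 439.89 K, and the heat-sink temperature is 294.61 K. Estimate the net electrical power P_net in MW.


Step 1: eta = (1 - Tc/Th)*f = (1 - 294.61/439.89)*0.559 = 0.1846178
Step 2: P_net = eta * Q_in = 0.1846178 * 194.53 = 35.914 MW
P_net = 35.914 MW


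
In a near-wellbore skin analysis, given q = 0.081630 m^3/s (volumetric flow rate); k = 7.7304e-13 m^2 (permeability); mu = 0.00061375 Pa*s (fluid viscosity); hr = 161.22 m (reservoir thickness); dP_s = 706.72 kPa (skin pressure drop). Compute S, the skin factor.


S = dP_s * 1000 * 2*pi*k*hr / (q*mu)
S = 706.72 * 1000 * 2*pi*7.7304e-13*161.22 / (0.081630*0.00061375)
S = 11.046


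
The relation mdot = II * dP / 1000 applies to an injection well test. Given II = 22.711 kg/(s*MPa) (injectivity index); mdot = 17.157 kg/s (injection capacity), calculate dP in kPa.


dP = mdot * 1000 / II
dP = 17.157 * 1000 / 22.711
dP = 755.45 kPa


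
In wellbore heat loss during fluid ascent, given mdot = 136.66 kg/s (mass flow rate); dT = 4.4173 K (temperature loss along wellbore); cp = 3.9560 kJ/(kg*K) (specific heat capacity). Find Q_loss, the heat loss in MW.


Q_loss = mdot * cp * dT
Q_loss = 136.66 * 3.9560 * 4.4173
Q_loss = 2388.111 kW
Convert: 2388.111 kW * 0.001 = 2.3881 MW
Q_loss = 2.3881 MW


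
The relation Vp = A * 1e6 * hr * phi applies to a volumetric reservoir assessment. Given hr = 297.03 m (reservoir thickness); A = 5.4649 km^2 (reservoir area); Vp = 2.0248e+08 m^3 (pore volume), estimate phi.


phi = Vp / (A * 1e6 * hr)
phi = 2.0248e+08 / (5.4649 * 1e6 * 297.03)
phi = 0.12474


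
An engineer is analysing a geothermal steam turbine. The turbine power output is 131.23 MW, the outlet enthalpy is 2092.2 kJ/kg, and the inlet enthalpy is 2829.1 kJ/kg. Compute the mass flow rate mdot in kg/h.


mdot = P * 1000 / (h_in - h_out)
mdot = 131.23 * 1000 / (2829.1 - 2092.2)
mdot = 178.0839 kg/s
Convert: 178.0839 kg/s * 3600.0 = 6.4110e+05 kg/h
mdot = 6.4110e+05 kg/h


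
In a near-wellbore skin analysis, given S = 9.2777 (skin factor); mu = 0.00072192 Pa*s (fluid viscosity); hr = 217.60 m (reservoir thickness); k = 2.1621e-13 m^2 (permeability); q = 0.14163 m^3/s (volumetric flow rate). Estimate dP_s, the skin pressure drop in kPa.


dP_s = S * q * mu / (2*pi*k*hr) / 1000
dP_s = 9.2777 * 0.14163 * 0.00072192 / (2*pi*2.1621e-13*217.60) / 1000
dP_s = 3209.0 kPa


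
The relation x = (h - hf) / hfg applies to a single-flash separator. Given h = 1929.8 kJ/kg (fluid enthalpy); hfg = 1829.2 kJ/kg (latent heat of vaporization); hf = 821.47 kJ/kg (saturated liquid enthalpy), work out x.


x = (h - hf) / hfg
x = (1929.8 - 821.47) / 1829.2
x = 0.60591


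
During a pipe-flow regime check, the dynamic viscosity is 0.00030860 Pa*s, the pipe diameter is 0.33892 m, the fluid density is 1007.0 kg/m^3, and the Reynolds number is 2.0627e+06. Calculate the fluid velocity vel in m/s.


vel = Re * mu / (rho * D)
vel = 2.0627e+06 * 0.00030860 / (1007.0 * 0.33892)
vel = 1.8651 m/s


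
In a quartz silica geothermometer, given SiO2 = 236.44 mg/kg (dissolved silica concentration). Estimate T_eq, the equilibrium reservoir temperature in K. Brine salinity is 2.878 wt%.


T_eq = 1309 / (5.19 - log10(SiO2)) - 273.15
T_eq = 1309 / (5.19 - log10(236.44)) - 273.15
T_eq = 191.6477 deg C
Convert to K: 191.6477 + 273.15 = 464.80 K
T_eq = 464.80 K


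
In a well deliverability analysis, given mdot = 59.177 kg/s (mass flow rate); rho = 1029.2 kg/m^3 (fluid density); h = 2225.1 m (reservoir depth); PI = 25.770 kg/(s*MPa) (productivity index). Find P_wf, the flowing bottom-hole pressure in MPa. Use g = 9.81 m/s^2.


Step 1: P_i = rho*g*h/1e6 = 1029.2*9.81*2225.1/1e6 = 22.46562 MPa
Step 2: P_wf = P_i - mdot/PI = 22.46562 - 59.177/25.77 = 20.169 MPa
P_wf = 20.169 MPa


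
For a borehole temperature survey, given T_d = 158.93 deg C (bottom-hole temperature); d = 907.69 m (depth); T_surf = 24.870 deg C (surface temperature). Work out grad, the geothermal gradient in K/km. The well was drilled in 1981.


grad = (T_d - T_surf) / d * 1000
grad = (158.93 - 24.870) / 907.69 * 1000
grad = 147.6936 deg C/km
Convert: 147.6936 deg C/km * 1.0 = 147.69 K/km
grad = 147.69 K/km
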